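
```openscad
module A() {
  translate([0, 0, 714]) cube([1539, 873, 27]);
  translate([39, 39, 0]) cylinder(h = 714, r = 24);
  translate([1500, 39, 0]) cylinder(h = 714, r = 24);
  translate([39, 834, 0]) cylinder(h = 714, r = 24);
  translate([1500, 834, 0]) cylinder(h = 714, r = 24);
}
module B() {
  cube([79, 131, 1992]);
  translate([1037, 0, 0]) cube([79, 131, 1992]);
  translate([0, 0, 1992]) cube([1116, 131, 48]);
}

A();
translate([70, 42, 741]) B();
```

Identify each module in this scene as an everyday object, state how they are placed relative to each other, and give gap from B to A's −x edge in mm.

A is a table. B is a door frame. The door frame is on top of the table. The gap from the door frame to the table's −x edge is 70 mm.

The door frame's min-x is at 70; the table's min-x is 0; gap = 70 mm.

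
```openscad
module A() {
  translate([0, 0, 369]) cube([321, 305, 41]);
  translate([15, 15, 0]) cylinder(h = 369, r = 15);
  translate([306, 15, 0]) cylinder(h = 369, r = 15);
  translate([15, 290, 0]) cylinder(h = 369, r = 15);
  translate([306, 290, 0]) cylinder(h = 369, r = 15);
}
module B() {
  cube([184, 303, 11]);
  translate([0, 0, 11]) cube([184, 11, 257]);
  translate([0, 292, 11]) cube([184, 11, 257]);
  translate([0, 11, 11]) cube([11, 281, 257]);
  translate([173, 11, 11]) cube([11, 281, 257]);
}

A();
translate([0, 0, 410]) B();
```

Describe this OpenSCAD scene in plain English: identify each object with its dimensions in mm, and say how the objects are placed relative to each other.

A is a simple wooden stool: a rectangular seat 321 mm (x) by 305 mm (y), 41 mm thick, top face at z = 410 mm, on four round legs, each 30 mm in diameter. The legs rest on z = 0, each leg's axis is inset half a diameter from the nearest pair of seat edges (so the leg's bounding box is flush with the corner).

B is an open storage box with external size 184×303×268 mm and wall thickness 11 mm (the base is also 11 mm thick). The base covers the whole footprint; the four walls stand on the base, with the y-facing walls full-width and the x-facing walls fitting between their inner faces.

The open box is on top of the stool.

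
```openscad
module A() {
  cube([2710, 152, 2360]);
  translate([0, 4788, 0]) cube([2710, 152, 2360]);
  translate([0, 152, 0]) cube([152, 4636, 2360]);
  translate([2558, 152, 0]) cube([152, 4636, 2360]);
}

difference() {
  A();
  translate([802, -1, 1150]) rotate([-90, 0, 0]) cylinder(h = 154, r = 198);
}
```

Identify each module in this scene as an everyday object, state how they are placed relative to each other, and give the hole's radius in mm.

A is a house frame. The house frame has a circular hole through its front wall. The hole's radius is 198 mm.

The subtracted cylinder has r = 198 mm.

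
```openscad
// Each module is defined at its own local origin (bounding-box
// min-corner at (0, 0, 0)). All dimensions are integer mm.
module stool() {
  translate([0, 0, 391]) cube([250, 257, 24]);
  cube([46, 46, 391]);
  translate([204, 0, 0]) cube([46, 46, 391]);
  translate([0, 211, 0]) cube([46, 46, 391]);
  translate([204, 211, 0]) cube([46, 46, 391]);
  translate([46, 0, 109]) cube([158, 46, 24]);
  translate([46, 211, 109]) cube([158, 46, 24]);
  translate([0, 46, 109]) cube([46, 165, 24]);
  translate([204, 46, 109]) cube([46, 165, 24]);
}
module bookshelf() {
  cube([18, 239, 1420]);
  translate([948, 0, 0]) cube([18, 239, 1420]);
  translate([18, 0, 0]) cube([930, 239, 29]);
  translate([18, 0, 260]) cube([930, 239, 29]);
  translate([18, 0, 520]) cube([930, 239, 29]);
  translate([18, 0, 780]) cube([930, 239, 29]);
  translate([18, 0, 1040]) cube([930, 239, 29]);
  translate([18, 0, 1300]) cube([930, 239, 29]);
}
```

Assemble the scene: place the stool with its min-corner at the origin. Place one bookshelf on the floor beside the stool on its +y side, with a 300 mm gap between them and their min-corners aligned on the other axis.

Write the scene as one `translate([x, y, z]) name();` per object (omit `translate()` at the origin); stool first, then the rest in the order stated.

stool();
translate([0, 557, 0]) bookshelf();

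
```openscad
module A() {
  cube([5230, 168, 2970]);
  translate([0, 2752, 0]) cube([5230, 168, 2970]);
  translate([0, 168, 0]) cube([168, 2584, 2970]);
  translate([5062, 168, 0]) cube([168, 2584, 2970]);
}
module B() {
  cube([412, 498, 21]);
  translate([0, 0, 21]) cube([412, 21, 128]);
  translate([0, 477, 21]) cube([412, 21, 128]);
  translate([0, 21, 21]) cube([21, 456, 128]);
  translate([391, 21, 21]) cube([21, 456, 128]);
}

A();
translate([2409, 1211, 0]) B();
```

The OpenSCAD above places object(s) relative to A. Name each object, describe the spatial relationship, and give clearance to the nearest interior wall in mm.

A is a house frame. B is an open box. The open box sits inside the house frame, centred. The clearance to the nearest interior wall is 1043 mm.

Clearances: x = 2241, y = 1043; minimum 1043 mm.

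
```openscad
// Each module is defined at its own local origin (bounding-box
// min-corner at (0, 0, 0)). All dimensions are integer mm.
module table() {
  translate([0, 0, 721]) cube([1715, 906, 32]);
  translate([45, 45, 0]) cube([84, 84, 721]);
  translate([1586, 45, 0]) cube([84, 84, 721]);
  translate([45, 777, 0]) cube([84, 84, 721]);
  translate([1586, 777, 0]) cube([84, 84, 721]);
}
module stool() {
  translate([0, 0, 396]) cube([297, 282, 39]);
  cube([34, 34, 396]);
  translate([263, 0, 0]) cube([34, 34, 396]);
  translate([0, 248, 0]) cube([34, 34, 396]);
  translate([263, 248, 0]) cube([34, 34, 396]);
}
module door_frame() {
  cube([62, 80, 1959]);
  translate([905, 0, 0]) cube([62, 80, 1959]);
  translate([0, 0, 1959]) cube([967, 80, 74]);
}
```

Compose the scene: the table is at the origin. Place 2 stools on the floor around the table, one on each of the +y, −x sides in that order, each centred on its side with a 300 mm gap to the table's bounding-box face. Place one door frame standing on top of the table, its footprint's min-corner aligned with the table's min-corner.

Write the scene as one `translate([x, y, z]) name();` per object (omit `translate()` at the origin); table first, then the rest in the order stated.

table();
translate([709, 1206, 0]) stool();
translate([-597, 312, 0]) stool();
translate([0, 0, 753]) door_frame();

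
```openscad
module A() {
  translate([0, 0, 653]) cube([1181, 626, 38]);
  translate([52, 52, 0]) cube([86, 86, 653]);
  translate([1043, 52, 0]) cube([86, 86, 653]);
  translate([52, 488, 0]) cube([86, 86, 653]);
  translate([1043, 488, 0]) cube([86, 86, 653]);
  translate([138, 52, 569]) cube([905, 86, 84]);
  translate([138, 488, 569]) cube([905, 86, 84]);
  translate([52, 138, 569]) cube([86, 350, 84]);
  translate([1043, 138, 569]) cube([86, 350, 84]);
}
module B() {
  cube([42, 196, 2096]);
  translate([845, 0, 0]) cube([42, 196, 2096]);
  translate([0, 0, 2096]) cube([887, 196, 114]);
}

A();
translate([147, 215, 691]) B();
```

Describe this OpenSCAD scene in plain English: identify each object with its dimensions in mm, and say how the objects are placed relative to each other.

A is a table: top 1181 mm (x) × 626 mm (y), 38 mm thick, upper face at z = 691 mm, on four 86×86 mm square legs, each inset 52 mm from the nearest pair of top edges, running from z = 0 to the bottom of the top. Four apron rails, 86 mm thick and 84 mm tall, run between adjacent legs with their top edges flush with the underside of the top and their outer faces flush with the legs' outer faces.

B is a rectangular door frame: two vertical jambs of 42×196 mm section, 2096 mm tall, with a clear opening 803 mm wide between their inner faces. A header 114 mm tall and 196 mm deep lies on top of the jambs and spans the full outside width.

The door frame is on top of the table, centred.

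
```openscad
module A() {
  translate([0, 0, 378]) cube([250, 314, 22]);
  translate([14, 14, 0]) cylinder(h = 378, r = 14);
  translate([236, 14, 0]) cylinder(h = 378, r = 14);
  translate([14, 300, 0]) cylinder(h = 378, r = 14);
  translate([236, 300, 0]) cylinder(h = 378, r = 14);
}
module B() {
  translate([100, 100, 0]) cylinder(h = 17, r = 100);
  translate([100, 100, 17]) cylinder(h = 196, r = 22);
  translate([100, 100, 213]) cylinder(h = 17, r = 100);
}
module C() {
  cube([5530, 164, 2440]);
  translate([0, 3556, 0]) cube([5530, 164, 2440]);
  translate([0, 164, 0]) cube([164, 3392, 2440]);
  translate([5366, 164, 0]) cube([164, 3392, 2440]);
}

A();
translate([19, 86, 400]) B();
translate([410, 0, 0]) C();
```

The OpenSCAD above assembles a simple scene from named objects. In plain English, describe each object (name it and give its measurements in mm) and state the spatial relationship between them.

A is a four-legged stool. The seat is a 250×314×22 mm slab whose top surface is at z = 400 mm; four round legs, each 28 mm in diameter, run from the floor (z = 0) to the underside of the seat, each leg's axis is inset half a diameter from the nearest pair of seat edges (so the leg's bounding box is flush with the corner).

B is a spool: two coaxial disc flanges of radius 100 mm and thickness 17 mm, joined by a core cylinder of radius 22 mm and height 196 mm. The lower flange rests on z = 0 and the three cylinders share a vertical axis.

C is a box-shaped house frame (walls only): outside footprint 5530×3720 mm, wall height 2440 mm, wall thickness 164 mm. The two y-facing walls run the full x-width; the two x-facing walls fit between the inner faces of the y-facing walls.

The spool is on top of the stool. The house frame is on the floor beside the stool on its +x side.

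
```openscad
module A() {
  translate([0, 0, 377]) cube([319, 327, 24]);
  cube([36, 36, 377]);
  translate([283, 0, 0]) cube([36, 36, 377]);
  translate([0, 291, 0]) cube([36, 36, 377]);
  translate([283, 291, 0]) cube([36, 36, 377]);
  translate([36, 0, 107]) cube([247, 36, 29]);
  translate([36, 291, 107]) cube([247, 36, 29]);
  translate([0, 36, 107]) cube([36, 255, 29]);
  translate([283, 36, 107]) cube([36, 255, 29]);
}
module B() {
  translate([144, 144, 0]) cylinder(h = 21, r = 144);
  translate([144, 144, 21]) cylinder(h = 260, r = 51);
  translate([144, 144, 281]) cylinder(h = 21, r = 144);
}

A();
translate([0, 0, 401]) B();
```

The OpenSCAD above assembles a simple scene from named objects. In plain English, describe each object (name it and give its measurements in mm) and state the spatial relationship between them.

A is a four-legged stool. The seat is 319×327 mm, 24 mm thick, top at z = 401 mm. It stands on four square legs, each 36×36 mm in cross-section, from z = 0 to the seat underside, each flush with a corner of the seat. Four stretchers, 36 mm wide and 29 mm tall, connect adjacent legs with their undersides at z = 107 mm, each running between the inner faces of the legs it joins and aligned with the legs' outer faces on the other axis.

B is a spool: two coaxial disc flanges of radius 144 mm and thickness 21 mm, joined by a core cylinder of radius 51 mm and height 260 mm. The lower flange rests on z = 0 and the three cylinders share a vertical axis.

The spool is on top of the stool.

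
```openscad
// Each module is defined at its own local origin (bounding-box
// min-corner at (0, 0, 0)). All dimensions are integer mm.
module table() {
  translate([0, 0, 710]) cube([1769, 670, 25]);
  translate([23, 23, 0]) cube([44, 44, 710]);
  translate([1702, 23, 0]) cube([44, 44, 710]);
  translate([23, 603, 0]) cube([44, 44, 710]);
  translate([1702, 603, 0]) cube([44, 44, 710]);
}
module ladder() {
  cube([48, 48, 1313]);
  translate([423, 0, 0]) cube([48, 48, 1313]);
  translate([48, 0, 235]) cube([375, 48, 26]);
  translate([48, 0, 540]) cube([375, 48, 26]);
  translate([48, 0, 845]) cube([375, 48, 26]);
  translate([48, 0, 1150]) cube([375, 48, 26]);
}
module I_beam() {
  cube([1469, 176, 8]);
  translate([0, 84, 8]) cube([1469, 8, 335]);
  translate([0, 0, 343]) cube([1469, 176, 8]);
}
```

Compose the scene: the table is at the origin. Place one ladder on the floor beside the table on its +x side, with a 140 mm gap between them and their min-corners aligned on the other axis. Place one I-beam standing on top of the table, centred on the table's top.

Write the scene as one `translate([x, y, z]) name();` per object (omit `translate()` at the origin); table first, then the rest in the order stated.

table();
translate([1909, 0, 0]) ladder();
translate([150, 247, 735]) I_beam();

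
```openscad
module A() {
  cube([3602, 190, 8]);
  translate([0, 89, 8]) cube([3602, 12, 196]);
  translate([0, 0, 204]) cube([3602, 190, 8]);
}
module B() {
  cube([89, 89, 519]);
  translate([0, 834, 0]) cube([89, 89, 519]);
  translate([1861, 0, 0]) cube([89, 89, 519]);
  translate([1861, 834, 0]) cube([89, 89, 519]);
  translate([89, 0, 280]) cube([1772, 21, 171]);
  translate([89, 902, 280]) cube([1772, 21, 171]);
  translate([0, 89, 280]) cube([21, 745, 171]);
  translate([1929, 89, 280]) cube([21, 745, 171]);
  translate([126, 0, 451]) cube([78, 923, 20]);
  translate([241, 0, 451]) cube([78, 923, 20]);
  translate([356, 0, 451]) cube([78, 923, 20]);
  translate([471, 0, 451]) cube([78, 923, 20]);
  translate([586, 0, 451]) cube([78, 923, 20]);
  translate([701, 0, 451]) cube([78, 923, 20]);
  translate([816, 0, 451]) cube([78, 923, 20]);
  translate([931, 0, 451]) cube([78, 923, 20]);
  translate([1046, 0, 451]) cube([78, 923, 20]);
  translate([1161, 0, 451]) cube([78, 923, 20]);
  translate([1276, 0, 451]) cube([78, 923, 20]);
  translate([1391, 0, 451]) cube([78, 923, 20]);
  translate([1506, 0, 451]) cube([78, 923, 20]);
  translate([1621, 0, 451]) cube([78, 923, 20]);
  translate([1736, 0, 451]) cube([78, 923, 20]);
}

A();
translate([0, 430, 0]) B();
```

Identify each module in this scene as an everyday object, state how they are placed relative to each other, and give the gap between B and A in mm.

A is an I-beam. B is a bed frame. The bed frame is on the floor beside the I-beam on its +y side. The gap between the bed frame and the I-beam is 240 mm.

The bed frame's nearest face is 240 mm from the I-beam's +y face.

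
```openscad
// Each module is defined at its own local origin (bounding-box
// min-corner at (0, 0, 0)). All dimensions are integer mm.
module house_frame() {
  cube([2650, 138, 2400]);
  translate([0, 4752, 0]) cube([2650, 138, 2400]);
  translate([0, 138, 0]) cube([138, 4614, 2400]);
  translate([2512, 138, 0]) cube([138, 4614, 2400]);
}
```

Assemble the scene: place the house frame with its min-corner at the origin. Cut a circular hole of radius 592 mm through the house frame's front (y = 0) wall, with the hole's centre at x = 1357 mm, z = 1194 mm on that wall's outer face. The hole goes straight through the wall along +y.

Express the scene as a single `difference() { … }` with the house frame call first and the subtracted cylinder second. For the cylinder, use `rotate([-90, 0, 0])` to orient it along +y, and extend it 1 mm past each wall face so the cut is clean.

difference() {
  house_frame();
  translate([1357, -1, 1194]) rotate([-90, 0, 0]) cylinder(h = 140, r = 592);
}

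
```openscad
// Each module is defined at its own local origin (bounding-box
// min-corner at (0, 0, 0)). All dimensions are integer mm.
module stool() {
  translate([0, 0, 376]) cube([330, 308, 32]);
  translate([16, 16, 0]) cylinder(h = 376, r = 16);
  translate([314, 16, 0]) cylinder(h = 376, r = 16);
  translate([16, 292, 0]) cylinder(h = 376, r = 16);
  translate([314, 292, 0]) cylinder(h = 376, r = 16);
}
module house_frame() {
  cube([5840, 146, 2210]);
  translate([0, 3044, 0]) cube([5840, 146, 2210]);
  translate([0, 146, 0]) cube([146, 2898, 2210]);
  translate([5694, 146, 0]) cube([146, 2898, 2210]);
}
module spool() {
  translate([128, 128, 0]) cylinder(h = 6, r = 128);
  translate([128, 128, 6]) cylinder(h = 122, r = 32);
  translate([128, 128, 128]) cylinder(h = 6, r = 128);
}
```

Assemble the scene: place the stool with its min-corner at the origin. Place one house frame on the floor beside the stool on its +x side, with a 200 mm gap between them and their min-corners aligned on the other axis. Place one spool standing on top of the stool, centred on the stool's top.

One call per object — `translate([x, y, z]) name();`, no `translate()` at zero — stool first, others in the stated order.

stool();
translate([530, 0, 0]) house_frame();
translate([37, 26, 408]) spool();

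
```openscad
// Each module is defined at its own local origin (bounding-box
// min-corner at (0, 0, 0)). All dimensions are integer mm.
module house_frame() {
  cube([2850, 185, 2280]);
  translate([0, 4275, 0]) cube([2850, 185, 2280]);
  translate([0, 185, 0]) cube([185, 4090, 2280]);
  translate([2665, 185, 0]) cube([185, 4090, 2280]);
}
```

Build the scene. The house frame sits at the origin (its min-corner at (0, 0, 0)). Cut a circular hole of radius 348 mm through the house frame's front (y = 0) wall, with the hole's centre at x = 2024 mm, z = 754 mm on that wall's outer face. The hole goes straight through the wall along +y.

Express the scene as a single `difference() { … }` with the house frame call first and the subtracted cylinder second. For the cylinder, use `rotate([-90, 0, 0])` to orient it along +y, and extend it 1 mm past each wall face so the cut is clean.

difference() {
  house_frame();
  translate([2024, -1, 754]) rotate([-90, 0, 0]) cylinder(h = 187, r = 348);
}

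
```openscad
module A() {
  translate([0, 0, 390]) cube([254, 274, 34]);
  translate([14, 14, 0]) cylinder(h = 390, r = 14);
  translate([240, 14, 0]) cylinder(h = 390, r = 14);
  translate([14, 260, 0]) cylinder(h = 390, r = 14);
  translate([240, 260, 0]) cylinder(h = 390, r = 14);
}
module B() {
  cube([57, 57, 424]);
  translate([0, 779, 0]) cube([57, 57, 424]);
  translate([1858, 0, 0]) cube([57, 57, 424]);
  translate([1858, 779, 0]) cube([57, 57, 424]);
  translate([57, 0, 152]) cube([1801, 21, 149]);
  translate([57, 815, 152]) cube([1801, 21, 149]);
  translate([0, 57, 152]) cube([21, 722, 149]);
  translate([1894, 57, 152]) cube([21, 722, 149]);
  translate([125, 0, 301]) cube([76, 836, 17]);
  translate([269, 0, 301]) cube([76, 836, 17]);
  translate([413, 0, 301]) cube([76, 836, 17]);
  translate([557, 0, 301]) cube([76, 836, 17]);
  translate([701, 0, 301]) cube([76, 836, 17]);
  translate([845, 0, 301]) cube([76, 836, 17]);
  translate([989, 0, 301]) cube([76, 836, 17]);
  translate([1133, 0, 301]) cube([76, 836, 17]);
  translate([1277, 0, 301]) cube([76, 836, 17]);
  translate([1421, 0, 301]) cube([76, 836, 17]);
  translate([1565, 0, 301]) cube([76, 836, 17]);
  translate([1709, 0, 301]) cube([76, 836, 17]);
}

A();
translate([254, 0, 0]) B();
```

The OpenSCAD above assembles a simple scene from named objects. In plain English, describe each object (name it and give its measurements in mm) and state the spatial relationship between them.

A is a four-legged stool. The seat is a 254×274×34 mm slab whose top surface is at z = 424 mm; four round legs, each 28 mm in diameter, run from the floor (z = 0) to the underside of the seat, each leg's axis is inset half a diameter from the nearest pair of seat edges (so the leg's bounding box is flush with the corner).

B is a bed frame 1915 mm long (x) by 836 mm wide (y). Four 57×57 mm corner posts, 424 mm tall, at the corners of the footprint. Four rails of 21 mm thickness and 149 mm height run between adjacent posts with their undersides at z = 152 mm, their outer faces flush with the outside of the frame (the two x-running rails run between the posts' inner faces; the two y-running rails run between the posts' inner faces). 12 slats, each 76 mm wide (x) and 17 mm thick, lie across the top of the two x-running rails, running the full 836 mm width of the frame in y; the slats are evenly spaced along x between the inner faces of the end posts with equal gaps (rounded down to the nearest mm) at the −x end and between each pair — any rounding remainder accumulates at the +x end.

The bed frame is against the stool's +x side, with their −y faces flush.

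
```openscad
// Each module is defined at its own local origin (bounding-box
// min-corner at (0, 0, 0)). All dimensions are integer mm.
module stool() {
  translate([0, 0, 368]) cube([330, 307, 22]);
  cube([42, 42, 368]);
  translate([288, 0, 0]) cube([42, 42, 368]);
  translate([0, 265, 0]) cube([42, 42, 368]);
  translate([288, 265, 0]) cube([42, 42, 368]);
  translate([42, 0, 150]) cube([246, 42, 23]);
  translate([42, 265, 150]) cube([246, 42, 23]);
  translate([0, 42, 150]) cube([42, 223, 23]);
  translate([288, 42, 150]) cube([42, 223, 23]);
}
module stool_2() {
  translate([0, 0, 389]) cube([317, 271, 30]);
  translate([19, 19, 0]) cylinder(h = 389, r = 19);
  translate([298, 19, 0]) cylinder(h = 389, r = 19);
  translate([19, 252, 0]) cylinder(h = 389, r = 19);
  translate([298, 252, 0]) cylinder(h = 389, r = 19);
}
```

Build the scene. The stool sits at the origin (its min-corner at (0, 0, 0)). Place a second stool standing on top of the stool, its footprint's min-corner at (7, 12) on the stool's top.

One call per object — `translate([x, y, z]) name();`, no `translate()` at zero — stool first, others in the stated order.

stool();
translate([7, 12, 390]) stool_2();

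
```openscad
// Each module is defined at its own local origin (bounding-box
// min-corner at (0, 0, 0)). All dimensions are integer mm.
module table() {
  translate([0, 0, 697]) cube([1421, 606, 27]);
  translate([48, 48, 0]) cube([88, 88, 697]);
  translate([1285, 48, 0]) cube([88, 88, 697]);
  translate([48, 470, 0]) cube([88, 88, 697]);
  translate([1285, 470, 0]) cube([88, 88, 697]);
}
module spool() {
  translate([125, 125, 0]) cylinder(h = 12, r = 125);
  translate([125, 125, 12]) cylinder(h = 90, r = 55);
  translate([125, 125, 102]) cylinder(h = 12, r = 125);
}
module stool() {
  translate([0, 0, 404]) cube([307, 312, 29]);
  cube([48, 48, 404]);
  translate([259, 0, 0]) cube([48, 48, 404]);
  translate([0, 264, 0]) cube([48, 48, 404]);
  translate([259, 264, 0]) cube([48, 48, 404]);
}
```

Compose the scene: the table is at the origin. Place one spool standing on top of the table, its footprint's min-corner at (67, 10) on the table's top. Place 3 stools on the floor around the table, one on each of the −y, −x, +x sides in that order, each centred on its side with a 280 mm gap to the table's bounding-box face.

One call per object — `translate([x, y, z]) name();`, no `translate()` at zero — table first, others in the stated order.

table();
translate([67, 10, 724]) spool();
translate([557, -592, 0]) stool();
translate([-587, 147, 0]) stool();
translate([1701, 147, 0]) stool();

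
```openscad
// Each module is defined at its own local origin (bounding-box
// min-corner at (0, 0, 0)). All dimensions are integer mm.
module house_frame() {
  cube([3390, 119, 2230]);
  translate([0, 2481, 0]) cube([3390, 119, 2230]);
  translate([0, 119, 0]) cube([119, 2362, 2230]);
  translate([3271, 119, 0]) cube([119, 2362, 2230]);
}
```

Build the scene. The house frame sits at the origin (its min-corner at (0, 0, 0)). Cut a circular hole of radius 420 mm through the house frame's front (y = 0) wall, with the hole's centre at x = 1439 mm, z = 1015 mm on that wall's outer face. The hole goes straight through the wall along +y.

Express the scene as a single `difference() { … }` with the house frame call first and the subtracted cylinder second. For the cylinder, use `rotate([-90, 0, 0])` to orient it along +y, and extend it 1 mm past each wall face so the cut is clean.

difference() {
  house_frame();
  translate([1439, -1, 1015]) rotate([-90, 0, 0]) cylinder(h = 121, r = 420);
}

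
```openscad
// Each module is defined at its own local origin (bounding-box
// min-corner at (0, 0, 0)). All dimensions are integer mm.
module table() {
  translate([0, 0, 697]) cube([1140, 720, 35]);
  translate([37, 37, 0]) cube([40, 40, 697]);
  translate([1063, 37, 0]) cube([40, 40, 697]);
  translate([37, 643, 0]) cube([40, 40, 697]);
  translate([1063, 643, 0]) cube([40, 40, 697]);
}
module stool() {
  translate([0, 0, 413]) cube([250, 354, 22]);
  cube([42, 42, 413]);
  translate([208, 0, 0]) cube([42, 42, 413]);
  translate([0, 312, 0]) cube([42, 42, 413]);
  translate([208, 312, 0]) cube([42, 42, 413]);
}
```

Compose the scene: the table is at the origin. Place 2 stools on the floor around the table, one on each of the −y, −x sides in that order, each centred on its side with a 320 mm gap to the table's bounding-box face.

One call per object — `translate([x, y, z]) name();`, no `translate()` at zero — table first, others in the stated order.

table();
translate([445, -674, 0]) stool();
translate([-570, 183, 0]) stool();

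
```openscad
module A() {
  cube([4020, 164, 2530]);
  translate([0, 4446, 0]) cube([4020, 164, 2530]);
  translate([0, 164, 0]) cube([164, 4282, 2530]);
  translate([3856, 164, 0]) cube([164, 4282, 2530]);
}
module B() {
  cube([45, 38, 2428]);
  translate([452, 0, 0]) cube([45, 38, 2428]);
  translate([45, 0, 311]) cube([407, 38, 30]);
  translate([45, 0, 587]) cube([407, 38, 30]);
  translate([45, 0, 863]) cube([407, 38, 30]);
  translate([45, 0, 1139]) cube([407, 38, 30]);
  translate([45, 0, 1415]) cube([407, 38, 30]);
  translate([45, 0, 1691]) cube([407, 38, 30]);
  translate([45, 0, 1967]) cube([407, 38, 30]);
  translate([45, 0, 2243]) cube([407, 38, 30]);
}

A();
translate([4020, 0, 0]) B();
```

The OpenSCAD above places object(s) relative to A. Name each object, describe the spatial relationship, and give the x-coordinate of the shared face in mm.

A is a house frame. B is a ladder. The ladder is against the house frame's +x side, with their −y faces flush. The x-coordinate of the shared face is 4020 mm.

The house frame's +x face and the ladder's −x face are both at x = 4020 mm.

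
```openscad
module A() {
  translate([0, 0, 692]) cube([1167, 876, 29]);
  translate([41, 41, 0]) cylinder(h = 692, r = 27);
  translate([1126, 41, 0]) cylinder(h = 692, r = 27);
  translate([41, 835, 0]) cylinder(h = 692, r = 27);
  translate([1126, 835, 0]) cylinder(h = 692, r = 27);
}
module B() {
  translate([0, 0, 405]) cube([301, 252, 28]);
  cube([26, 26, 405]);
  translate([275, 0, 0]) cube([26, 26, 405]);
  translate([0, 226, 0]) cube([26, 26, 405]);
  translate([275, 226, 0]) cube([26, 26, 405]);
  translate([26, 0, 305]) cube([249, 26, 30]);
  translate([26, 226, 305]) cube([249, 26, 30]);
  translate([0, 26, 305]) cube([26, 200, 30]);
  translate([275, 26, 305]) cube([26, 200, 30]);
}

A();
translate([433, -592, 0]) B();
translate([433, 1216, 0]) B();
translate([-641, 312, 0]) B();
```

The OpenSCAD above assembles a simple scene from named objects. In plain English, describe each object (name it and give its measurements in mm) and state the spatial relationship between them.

A is a table: top 1167 mm (x) × 876 mm (y), 29 mm thick, upper face at z = 721 mm, on four round legs of 54 mm diameter, each leg's bounding box inset 14 mm from the nearest pair of top edges, running from z = 0 to the bottom of the top.

B is a four-legged stool. The seat is a 301×252×28 mm slab whose top surface is at z = 433 mm; four square legs, each 26×26 mm in cross-section, run from the floor (z = 0) to the underside of the seat, each flush with a corner of the seat. Four stretchers, 26 mm wide and 30 mm tall, connect adjacent legs with their undersides at z = 305 mm, each running between the inner faces of the legs it joins and aligned with the legs' outer faces on the other axis.

Three stools sit around the table at the −y, +y, −x sides.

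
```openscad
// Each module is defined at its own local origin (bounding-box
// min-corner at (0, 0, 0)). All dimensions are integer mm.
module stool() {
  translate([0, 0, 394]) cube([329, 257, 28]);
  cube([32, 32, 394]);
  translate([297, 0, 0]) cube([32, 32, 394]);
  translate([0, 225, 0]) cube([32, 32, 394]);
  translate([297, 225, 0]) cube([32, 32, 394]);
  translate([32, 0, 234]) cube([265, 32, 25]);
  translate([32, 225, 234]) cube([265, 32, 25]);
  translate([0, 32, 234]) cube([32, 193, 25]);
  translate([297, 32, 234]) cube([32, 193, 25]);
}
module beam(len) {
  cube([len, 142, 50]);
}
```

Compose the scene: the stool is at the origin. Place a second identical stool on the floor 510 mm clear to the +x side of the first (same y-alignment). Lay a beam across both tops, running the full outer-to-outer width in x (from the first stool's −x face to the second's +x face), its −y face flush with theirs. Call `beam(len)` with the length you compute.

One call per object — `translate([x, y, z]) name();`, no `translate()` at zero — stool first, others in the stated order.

stool();
translate([839, 0, 0]) stool();
translate([0, 0, 422]) beam(1168);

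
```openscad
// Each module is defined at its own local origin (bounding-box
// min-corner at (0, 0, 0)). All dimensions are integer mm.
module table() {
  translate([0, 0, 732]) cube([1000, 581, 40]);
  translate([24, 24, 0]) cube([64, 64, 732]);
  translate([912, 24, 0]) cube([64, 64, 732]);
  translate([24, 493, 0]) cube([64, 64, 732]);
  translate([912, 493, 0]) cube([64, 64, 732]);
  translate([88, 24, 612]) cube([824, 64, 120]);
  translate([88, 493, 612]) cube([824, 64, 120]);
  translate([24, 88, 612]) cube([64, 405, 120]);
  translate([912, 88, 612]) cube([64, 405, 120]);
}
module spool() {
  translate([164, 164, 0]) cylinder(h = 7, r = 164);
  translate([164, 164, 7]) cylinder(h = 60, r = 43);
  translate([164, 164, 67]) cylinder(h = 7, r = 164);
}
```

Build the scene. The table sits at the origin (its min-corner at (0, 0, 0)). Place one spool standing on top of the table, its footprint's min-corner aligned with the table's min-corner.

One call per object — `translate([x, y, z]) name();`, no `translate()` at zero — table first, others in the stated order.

table();
translate([0, 0, 772]) spool();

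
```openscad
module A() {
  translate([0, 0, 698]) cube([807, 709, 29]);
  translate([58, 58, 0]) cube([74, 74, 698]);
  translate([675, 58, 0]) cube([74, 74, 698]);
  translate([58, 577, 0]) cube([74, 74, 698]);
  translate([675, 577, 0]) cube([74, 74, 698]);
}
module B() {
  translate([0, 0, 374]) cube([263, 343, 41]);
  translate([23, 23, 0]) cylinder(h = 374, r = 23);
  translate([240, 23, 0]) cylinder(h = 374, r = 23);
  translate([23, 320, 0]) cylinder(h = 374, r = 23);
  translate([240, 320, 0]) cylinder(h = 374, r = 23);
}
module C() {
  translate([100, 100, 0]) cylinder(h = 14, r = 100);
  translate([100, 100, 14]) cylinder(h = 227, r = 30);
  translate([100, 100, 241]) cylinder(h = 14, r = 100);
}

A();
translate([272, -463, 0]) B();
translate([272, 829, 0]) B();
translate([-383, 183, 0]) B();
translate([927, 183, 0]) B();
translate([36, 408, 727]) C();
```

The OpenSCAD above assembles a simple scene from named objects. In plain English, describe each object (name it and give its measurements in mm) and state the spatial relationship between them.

A is a rectangular dining table. The top is 807×709×29 mm with its upper surface at z = 727 mm. It stands on four 74×74 mm square legs, each inset 58 mm from the nearest pair of top edges, running from the floor to the underside of the top.

B is a simple wooden stool: a rectangular seat 263 mm (x) by 343 mm (y), 41 mm thick, top face at z = 415 mm, on four round legs, each 46 mm in diameter. The legs rest on z = 0, each leg's axis is inset half a diameter from the nearest pair of seat edges (so the leg's bounding box is flush with the corner).

C is a spool: two coaxial disc flanges of radius 100 mm and thickness 14 mm, joined by a core cylinder of radius 30 mm and height 227 mm. The lower flange rests on z = 0 and the three cylinders share a vertical axis.

Four stools sit around the table at the −y, +y, −x, +x sides. The spool is on top of the table.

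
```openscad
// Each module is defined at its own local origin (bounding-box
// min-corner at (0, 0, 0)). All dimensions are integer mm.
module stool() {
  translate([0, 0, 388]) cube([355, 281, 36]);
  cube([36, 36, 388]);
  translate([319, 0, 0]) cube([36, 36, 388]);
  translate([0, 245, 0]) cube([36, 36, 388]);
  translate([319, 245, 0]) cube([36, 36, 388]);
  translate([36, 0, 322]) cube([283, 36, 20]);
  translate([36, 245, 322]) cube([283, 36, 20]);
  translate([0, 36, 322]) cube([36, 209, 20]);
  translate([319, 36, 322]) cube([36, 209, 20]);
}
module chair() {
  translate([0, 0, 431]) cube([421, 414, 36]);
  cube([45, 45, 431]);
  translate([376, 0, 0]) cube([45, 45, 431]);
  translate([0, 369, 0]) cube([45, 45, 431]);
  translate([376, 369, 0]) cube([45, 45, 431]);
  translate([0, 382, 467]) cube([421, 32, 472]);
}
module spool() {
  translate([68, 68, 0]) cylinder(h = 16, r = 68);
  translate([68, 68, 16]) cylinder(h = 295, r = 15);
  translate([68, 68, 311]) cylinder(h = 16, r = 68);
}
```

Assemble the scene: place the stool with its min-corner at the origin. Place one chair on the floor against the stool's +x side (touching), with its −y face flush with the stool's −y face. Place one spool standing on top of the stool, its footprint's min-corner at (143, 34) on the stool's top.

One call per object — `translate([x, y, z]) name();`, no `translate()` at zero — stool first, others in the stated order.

stool();
translate([355, 0, 0]) chair();
translate([143, 34, 424]) spool();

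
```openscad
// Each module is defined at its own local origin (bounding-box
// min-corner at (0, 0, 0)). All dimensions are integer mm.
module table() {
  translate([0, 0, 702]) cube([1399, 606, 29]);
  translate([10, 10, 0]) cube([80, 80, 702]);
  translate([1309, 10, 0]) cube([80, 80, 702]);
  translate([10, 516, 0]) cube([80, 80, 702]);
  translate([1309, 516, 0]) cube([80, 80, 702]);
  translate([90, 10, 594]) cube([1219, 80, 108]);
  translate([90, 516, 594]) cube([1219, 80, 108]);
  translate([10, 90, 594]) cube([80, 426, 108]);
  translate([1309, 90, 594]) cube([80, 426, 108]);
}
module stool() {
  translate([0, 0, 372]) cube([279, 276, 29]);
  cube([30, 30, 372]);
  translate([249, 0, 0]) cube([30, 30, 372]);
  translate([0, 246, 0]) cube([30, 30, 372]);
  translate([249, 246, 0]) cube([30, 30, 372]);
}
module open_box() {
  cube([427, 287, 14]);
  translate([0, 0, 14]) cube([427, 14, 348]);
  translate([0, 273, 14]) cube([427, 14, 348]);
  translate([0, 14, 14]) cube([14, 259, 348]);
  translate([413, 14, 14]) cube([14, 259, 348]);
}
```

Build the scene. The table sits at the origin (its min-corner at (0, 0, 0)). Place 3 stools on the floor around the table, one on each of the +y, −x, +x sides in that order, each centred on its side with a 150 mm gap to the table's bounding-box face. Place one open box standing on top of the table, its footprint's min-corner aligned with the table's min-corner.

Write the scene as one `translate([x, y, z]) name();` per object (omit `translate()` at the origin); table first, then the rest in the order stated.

table();
translate([560, 756, 0]) stool();
translate([-429, 165, 0]) stool();
translate([1549, 165, 0]) stool();
translate([0, 0, 731]) open_box();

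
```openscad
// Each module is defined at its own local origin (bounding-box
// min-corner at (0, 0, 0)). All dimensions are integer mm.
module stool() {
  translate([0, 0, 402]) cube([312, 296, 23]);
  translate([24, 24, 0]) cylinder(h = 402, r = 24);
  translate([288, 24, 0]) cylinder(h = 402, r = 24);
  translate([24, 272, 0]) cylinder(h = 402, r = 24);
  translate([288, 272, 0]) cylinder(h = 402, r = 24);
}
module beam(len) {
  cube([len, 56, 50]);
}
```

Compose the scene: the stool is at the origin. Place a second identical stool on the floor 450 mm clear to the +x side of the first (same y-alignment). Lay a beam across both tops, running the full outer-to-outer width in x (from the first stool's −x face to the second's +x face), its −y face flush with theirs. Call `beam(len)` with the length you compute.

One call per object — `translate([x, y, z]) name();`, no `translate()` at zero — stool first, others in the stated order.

stool();
translate([762, 0, 0]) stool();
translate([0, 0, 425]) beam(1074);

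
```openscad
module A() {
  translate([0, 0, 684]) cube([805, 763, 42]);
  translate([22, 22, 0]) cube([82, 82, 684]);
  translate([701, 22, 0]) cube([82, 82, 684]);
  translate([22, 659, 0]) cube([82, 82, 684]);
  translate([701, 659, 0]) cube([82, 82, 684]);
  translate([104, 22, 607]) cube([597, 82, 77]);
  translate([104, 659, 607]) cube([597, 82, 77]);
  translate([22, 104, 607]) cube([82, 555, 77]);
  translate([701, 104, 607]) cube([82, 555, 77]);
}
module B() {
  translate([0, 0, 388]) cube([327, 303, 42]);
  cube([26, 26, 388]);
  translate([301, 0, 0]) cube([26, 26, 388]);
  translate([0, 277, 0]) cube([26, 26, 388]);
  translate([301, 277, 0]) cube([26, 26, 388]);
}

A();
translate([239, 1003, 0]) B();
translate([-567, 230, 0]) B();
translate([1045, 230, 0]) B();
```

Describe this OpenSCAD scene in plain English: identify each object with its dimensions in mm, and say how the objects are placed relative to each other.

A is a table: top 805 mm (x) × 763 mm (y), 42 mm thick, upper face at z = 726 mm, on four 82×82 mm square legs, each inset 22 mm from the nearest pair of top edges, running from z = 0 to the bottom of the top. Four apron rails, 82 mm thick and 77 mm tall, run between adjacent legs with their top edges flush with the underside of the top and their outer faces flush with the legs' outer faces.

B is a simple wooden stool: a rectangular seat 327 mm (x) by 303 mm (y), 42 mm thick, top face at z = 430 mm, on four square legs, each 26×26 mm in cross-section. The legs rest on z = 0, each flush with a corner of the seat.

Three stools sit around the table at the +y, −x, +x sides.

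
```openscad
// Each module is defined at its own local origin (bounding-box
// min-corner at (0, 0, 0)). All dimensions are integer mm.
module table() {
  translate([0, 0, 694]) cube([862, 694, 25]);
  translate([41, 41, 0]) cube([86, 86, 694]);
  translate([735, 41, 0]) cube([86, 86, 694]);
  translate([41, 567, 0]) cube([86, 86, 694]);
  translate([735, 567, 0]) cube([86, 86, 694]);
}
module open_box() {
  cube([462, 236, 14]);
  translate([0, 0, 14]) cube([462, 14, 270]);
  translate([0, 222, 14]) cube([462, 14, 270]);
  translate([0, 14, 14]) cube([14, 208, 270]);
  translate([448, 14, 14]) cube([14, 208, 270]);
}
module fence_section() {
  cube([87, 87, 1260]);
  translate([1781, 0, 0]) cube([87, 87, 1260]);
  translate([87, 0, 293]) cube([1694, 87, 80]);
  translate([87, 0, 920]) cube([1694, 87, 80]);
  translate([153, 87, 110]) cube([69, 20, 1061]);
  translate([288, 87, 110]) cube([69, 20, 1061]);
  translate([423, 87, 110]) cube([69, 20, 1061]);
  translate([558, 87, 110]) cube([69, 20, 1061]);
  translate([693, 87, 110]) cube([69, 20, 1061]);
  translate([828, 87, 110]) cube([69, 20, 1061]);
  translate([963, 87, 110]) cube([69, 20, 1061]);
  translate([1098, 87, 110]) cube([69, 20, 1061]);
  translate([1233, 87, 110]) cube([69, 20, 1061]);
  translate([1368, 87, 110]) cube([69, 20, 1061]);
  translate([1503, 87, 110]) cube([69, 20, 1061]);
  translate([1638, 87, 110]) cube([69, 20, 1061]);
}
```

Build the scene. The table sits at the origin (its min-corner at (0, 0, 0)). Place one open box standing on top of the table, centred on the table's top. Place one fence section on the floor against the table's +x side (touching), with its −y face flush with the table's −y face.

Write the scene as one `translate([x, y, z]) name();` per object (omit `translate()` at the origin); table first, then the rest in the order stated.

table();
translate([200, 229, 719]) open_box();
translate([862, 0, 0]) fence_section();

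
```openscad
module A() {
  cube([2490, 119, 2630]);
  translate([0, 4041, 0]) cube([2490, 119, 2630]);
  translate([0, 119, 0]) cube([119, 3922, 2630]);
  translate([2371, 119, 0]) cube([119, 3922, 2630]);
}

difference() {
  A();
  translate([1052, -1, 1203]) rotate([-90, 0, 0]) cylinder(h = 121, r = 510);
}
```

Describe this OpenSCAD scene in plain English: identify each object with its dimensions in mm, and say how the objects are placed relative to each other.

A is the wall frame of a small rectangular building: four walls, each 2630 mm tall and 119 mm thick, enclosing a footprint 2490 mm (x) by 4160 mm (y) outside-to-outside, with no floor or roof. The front and back walls (the −y and +y sides) span the full width; the two side walls fit between them.

The house frame has a circular hole of radius 510 mm through its front wall, centred at (x = 1052, z = 1203).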